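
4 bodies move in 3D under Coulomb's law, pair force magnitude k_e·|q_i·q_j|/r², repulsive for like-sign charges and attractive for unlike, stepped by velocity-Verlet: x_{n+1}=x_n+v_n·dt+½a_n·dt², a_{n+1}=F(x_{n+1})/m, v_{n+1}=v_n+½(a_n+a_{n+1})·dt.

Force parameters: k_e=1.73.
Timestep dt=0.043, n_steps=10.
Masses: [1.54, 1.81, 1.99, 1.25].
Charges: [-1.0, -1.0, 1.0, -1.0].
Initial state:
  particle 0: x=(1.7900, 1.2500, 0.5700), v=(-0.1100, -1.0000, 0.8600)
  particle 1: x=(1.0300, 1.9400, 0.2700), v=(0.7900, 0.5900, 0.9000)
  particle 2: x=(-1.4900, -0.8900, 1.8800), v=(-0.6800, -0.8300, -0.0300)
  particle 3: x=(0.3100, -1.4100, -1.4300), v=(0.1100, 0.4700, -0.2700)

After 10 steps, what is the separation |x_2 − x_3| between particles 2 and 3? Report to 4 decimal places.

step 0: x0=(1.7900, 1.2500, 0.5700) x1=(1.0300, 1.9400, 0.2700) x2=(-1.4900, -0.8900, 1.8800) x3=(0.3100, -1.4100, -1.4300)
step 1: x0=(1.7859, 1.2064, 0.6073) x1=(1.0634, 1.9659, 0.3085) x2=(-1.5191, -0.9256, 1.8786) x3=(0.3146, -1.3899, -1.4416)
step 2: x0=(1.7829, 1.1617, 0.6452) x1=(1.0958, 1.9928, 0.3467) x2=(-1.5481, -0.9612, 1.8771) x3=(0.3191, -1.3701, -1.4533)
step 3: x0=(1.7809, 1.1158, 0.6837) x1=(1.1272, 2.0209, 0.3847) x2=(-1.5769, -0.9966, 1.8754) x3=(0.3233, -1.3506, -1.4650)
step 4: x0=(1.7798, 1.0687, 0.7227) x1=(1.1579, 2.0500, 0.4223) x2=(-1.6055, -1.0320, 1.8736) x3=(0.3273, -1.3313, -1.4767)
step 5: x0=(1.7794, 1.0205, 0.7622) x1=(1.1879, 2.0801, 0.4598) x2=(-1.6339, -1.0672, 1.8716) x3=(0.3312, -1.3123, -1.4886)
step 6: x0=(1.7795, 0.9712, 0.8022) x1=(1.2174, 2.1112, 0.4970) x2=(-1.6621, -1.1024, 1.8695) x3=(0.3348, -1.2935, -1.5004)
step 7: x0=(1.7802, 0.9209, 0.8425) x1=(1.2464, 2.1433, 0.5341) x2=(-1.6902, -1.1374, 1.8672) x3=(0.3382, -1.2750, -1.5124)
step 8: x0=(1.7813, 0.8697, 0.8833) x1=(1.2749, 2.1762, 0.5711) x2=(-1.7181, -1.1724, 1.8648) x3=(0.3415, -1.2568, -1.5244)
step 9: x0=(1.7826, 0.8176, 0.9245) x1=(1.3032, 2.2100, 0.6080) x2=(-1.7457, -1.2072, 1.8623) x3=(0.3445, -1.2388, -1.5365)
step 10: x0=(1.7843, 0.7646, 0.9659) x1=(1.3312, 2.2445, 0.6447) x2=(-1.7733, -1.2420, 1.8596) x3=(0.3473, -1.2210, -1.5486)

4.0142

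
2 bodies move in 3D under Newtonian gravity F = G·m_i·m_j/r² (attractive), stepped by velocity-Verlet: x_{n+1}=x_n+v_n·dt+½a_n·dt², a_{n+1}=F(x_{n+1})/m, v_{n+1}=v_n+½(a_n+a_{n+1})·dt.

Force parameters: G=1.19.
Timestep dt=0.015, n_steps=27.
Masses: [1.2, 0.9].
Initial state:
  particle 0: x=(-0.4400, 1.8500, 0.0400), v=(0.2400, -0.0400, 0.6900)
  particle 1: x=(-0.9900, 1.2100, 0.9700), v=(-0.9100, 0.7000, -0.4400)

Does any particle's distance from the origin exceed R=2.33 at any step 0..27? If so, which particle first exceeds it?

step 0: x0=(-0.4400, 1.8500, 0.0400) x1=(-0.9900, 1.2100, 0.9700)
step 1: x0=(-0.4364, 1.8494, 0.0504) x1=(-1.0036, 1.2206, 0.9633)
step 2: x0=(-0.4329, 1.8486, 0.0609) x1=(-1.0171, 1.2312, 0.9565)
step 3: x0=(-0.4295, 1.8478, 0.0716) x1=(-1.0305, 1.2420, 0.9495)
step 4: x0=(-0.4262, 1.8470, 0.0823) x1=(-1.0438, 1.2528, 0.9424)
step 5: x0=(-0.4229, 1.8460, 0.0932) x1=(-1.0570, 1.2638, 0.9351)
step 6: x0=(-0.4197, 1.8450, 0.1042) x1=(-1.0701, 1.2749, 0.9277)
step 7: x0=(-0.4167, 1.8439, 0.1153) x1=(-1.0831, 1.2861, 0.9201)
step 8: x0=(-0.4137, 1.8427, 0.1265) x1=(-1.0959, 1.2974, 0.9123)
step 9: x0=(-0.4108, 1.8414, 0.1378) x1=(-1.1086, 1.3088, 0.9044)
step 10: x0=(-0.4080, 1.8400, 0.1493) x1=(-1.1211, 1.3203, 0.8963)
step 11: x0=(-0.4054, 1.8386, 0.1608) x1=(-1.1335, 1.3319, 0.8881)
step 12: x0=(-0.4028, 1.8371, 0.1725) x1=(-1.1458, 1.3437, 0.8797)
step 13: x0=(-0.4004, 1.8355, 0.1843) x1=(-1.1579, 1.3555, 0.8712)
step 14: x0=(-0.3981, 1.8338, 0.1962) x1=(-1.1698, 1.3674, 0.8625)
step 15: x0=(-0.3959, 1.8320, 0.2082) x1=(-1.1815, 1.3795, 0.8537)
step 16: x0=(-0.3939, 1.8302, 0.2204) x1=(-1.1931, 1.3916, 0.8447)
step 17: x0=(-0.3920, 1.8283, 0.2326) x1=(-1.2044, 1.4039, 0.8356)
step 18: x0=(-0.3903, 1.8263, 0.2450) x1=(-1.2156, 1.4163, 0.8263)
step 19: x0=(-0.3887, 1.8242, 0.2575) x1=(-1.2266, 1.4287, 0.8169)
step 20: x0=(-0.3873, 1.8220, 0.2700) x1=(-1.2373, 1.4413, 0.8073)
step 21: x0=(-0.3860, 1.8198, 0.2827) x1=(-1.2479, 1.4540, 0.7976)
step 22: x0=(-0.3849, 1.8175, 0.2955) x1=(-1.2582, 1.4667, 0.7877)
step 23: x0=(-0.3840, 1.8151, 0.3084) x1=(-1.2682, 1.4796, 0.7778)
step 24: x0=(-0.3832, 1.8127, 0.3214) x1=(-1.2781, 1.4925, 0.7677)
step 25: x0=(-0.3827, 1.8102, 0.3344) x1=(-1.2876, 1.5055, 0.7574)
step 26: x0=(-0.3823, 1.8076, 0.3476) x1=(-1.2970, 1.5187, 0.7471)
step 27: x0=(-0.3822, 1.8050, 0.3608) x1=(-1.3060, 1.5319, 0.7366)

no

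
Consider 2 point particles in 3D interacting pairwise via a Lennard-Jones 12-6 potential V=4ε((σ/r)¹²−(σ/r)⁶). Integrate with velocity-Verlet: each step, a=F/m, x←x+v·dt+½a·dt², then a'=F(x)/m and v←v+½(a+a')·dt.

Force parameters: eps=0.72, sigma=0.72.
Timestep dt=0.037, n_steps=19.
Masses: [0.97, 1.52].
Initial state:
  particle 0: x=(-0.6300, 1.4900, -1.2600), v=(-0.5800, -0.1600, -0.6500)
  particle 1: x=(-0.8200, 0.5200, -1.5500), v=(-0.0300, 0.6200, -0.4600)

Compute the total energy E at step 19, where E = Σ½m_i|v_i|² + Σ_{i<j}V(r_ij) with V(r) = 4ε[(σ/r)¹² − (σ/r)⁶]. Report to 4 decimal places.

0.5316

step 0: x0=(-0.6300, 1.4900, -1.2600) x1=(-0.8200, 0.5200, -1.5500)
step 1: x0=(-0.6517, 1.4831, -1.2843) x1=(-0.8210, 0.5436, -1.5668)
step 2: x0=(-0.6737, 1.4738, -1.3094) x1=(-0.8217, 0.5687, -1.5832)
step 3: x0=(-0.6963, 1.4617, -1.3353) x1=(-0.8221, 0.5955, -1.5990)
step 4: x0=(-0.7193, 1.4465, -1.3622) x1=(-0.8223, 0.6244, -1.6143)
step 5: x0=(-0.7426, 1.4283, -1.3899) x1=(-0.8221, 0.6552, -1.6289)
step 6: x0=(-0.7661, 1.4096, -1.4179) x1=(-0.8220, 0.6863, -1.6435)
step 7: x0=(-0.7887, 1.4008, -1.4427) x1=(-0.8224, 0.7110, -1.6600)
step 8: x0=(-0.8099, 1.4211, -1.4584) x1=(-0.8236, 0.7173, -1.6823)
step 9: x0=(-0.8308, 1.4606, -1.4680) x1=(-0.8251, 0.7112, -1.7086)
step 10: x0=(-0.8517, 1.5031, -1.4766) x1=(-0.8266, 0.7033, -1.7355)
step 11: x0=(-0.8725, 1.5433, -1.4859) x1=(-0.8281, 0.6968, -1.7619)
step 12: x0=(-0.8931, 1.5803, -1.4963) x1=(-0.8297, 0.6923, -1.7876)
step 13: x0=(-0.9136, 1.6143, -1.5077) x1=(-0.8315, 0.6898, -1.8127)
step 14: x0=(-0.9338, 1.6457, -1.5199) x1=(-0.8334, 0.6889, -1.8373)
step 15: x0=(-0.9538, 1.6749, -1.5329) x1=(-0.8355, 0.6894, -1.8614)
step 16: x0=(-0.9735, 1.7023, -1.5465) x1=(-0.8377, 0.6911, -1.8851)
step 17: x0=(-0.9930, 1.7281, -1.5605) x1=(-0.8400, 0.6938, -1.9085)
step 18: x0=(-1.0124, 1.7526, -1.5751) x1=(-0.8425, 0.6974, -1.9315)
step 19: x0=(-1.0315, 1.7758, -1.5901) x1=(-0.8451, 0.7017, -1.9544)
step 0 velocities: v0=(-0.5800, -0.1600, -0.6500) v1=(-0.0300, 0.6200, -0.4600)
step 0: KE=0.8341, PE=-0.2967, E=0.5375
step 19 velocities: v0=(-0.5150, 0.6143, -0.4091) v1=(-0.0715, 0.1258, -0.6138)
step 19: KE=0.6950, PE=-0.1634, E=0.5316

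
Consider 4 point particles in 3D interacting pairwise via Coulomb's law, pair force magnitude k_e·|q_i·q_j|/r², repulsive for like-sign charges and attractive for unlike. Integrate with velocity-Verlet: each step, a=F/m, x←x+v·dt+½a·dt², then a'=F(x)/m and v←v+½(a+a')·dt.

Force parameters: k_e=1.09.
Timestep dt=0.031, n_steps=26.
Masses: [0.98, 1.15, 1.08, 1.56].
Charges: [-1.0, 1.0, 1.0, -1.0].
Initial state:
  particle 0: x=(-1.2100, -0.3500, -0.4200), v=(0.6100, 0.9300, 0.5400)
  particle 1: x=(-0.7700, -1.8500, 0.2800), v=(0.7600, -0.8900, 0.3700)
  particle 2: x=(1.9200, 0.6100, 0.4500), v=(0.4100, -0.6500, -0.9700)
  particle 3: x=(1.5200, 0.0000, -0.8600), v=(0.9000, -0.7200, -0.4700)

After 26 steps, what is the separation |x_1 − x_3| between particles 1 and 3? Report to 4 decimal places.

step 0: x0=(-1.2100, -0.3500, -0.4200) x1=(-0.7700, -1.8500, 0.2800) x2=(1.9200, 0.6100, 0.4500) x3=(1.5200, 0.0000, -0.8600)
step 1: x0=(-1.1911, -0.3213, -0.4032) x1=(-0.7465, -1.8775, 0.2914) x2=(1.9326, 0.5898, 0.4197) x3=(1.5480, -0.0223, -0.8744)
step 2: x0=(-1.1721, -0.2929, -0.3861) x1=(-0.7230, -1.9046, 0.3026) x2=(1.9451, 0.5694, 0.3891) x3=(1.5760, -0.0445, -0.8886)
step 3: x0=(-1.1531, -0.2648, -0.3690) x1=(-0.6996, -1.9316, 0.3137) x2=(1.9575, 0.5488, 0.3580) x3=(1.6042, -0.0665, -0.9025)
step 4: x0=(-1.1340, -0.2370, -0.3516) x1=(-0.6762, -1.9583, 0.3247) x2=(1.9697, 0.5281, 0.3265) x3=(1.6325, -0.0885, -0.9161)
step 5: x0=(-1.1149, -0.2094, -0.3341) x1=(-0.6529, -1.9847, 0.3355) x2=(1.9818, 0.5072, 0.2945) x3=(1.6609, -0.1104, -0.9293)
step 6: x0=(-1.0958, -0.1821, -0.3164) x1=(-0.6296, -2.0110, 0.3463) x2=(1.9937, 0.4862, 0.2621) x3=(1.6895, -0.1321, -0.9423)
step 7: x0=(-1.0767, -0.1549, -0.2987) x1=(-0.6064, -2.0370, 0.3569) x2=(2.0055, 0.4649, 0.2293) x3=(1.7181, -0.1537, -0.9550)
step 8: x0=(-1.0575, -0.1280, -0.2808) x1=(-0.5832, -2.0628, 0.3674) x2=(2.0171, 0.4434, 0.1960) x3=(1.7469, -0.1752, -0.9674)
step 9: x0=(-1.0383, -0.1013, -0.2627) x1=(-0.5601, -2.0884, 0.3778) x2=(2.0286, 0.4218, 0.1622) x3=(1.7757, -0.1966, -0.9794)
step 10: x0=(-1.0190, -0.0748, -0.2446) x1=(-0.5370, -2.1139, 0.3881) x2=(2.0399, 0.3998, 0.1279) x3=(1.8047, -0.2178, -0.9911)
step 11: x0=(-0.9997, -0.0484, -0.2263) x1=(-0.5139, -2.1392, 0.3984) x2=(2.0511, 0.3777, 0.0931) x3=(1.8337, -0.2389, -1.0025)
step 12: x0=(-0.9804, -0.0223, -0.2079) x1=(-0.4908, -2.1643, 0.4086) x2=(2.0621, 0.3553, 0.0578) x3=(1.8629, -0.2598, -1.0134)
step 13: x0=(-0.9610, 0.0037, -0.1895) x1=(-0.4678, -2.1892, 0.4187) x2=(2.0730, 0.3327, 0.0219) x3=(1.8922, -0.2806, -1.0241)
step 14: x0=(-0.9416, 0.0295, -0.1709) x1=(-0.4448, -2.2140, 0.4287) x2=(2.0837, 0.3097, -0.0145) x3=(1.9216, -0.3011, -1.0343)
step 15: x0=(-0.9222, 0.0552, -0.1523) x1=(-0.4218, -2.2387, 0.4386) x2=(2.0943, 0.2865, -0.0515) x3=(1.9510, -0.3215, -1.0441)
step 16: x0=(-0.9027, 0.0807, -0.1336) x1=(-0.3989, -2.2632, 0.4485) x2=(2.1048, 0.2629, -0.0892) x3=(1.9806, -0.3417, -1.0535)
step 17: x0=(-0.8831, 0.1061, -0.1148) x1=(-0.3760, -2.2875, 0.4584) x2=(2.1151, 0.2390, -0.1275) x3=(2.0102, -0.3616, -1.0625)
step 18: x0=(-0.8635, 0.1313, -0.0959) x1=(-0.3531, -2.3118, 0.4681) x2=(2.1253, 0.2147, -0.1664) x3=(2.0399, -0.3813, -1.0710)
step 19: x0=(-0.8439, 0.1564, -0.0769) x1=(-0.3302, -2.3359, 0.4779) x2=(2.1354, 0.1901, -0.2060) x3=(2.0697, -0.4007, -1.0791)
step 20: x0=(-0.8242, 0.1814, -0.0579) x1=(-0.3074, -2.3598, 0.4875) x2=(2.1454, 0.1650, -0.2464) x3=(2.0995, -0.4198, -1.0866)
step 21: x0=(-0.8045, 0.2062, -0.0389) x1=(-0.2845, -2.3837, 0.4972) x2=(2.1552, 0.1394, -0.2875) x3=(2.1294, -0.4386, -1.0937)
step 22: x0=(-0.7847, 0.2310, -0.0198) x1=(-0.2617, -2.4075, 0.5067) x2=(2.1650, 0.1133, -0.3294) x3=(2.1593, -0.4571, -1.1001)
step 23: x0=(-0.7649, 0.2556, -0.0006) x1=(-0.2389, -2.4311, 0.5163) x2=(2.1747, 0.0866, -0.3722) x3=(2.1893, -0.4751, -1.1060)
step 24: x0=(-0.7450, 0.2801, 0.0186) x1=(-0.2162, -2.4547, 0.5258) x2=(2.1844, 0.0593, -0.4159) x3=(2.2193, -0.4928, -1.1112)
step 25: x0=(-0.7250, 0.3044, 0.0379) x1=(-0.1934, -2.4781, 0.5353) x2=(2.1940, 0.0313, -0.4606) x3=(2.2492, -0.5099, -1.1158)
step 26: x0=(-0.7050, 0.3287, 0.0572) x1=(-0.1707, -2.5014, 0.5447) x2=(2.2037, 0.0025, -0.5063) x3=(2.2791, -0.5265, -1.1197)

3.5598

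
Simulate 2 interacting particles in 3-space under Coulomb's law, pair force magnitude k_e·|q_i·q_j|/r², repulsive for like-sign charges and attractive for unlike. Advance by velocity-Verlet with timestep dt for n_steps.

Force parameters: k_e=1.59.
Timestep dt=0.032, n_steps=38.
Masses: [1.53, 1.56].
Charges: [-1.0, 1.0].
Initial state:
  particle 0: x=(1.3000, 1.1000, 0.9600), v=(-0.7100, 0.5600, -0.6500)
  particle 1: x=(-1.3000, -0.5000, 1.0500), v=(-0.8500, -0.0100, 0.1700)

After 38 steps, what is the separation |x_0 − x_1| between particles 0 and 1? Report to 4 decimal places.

3.6142

step 0: x0=(1.3000, 1.1000, 0.9600) x1=(-1.3000, -0.5000, 1.0500)
step 1: x0=(1.2772, 1.1179, 0.9392) x1=(-1.3272, -0.5003, 1.0554)
step 2: x0=(1.2544, 1.1357, 0.9184) x1=(-1.3542, -0.5005, 1.0609)
step 3: x0=(1.2314, 1.1535, 0.8976) x1=(-1.3812, -0.5007, 1.0663)
step 4: x0=(1.2084, 1.1712, 0.8768) x1=(-1.4080, -0.5008, 1.0717)
step 5: x0=(1.1852, 1.1889, 0.8561) x1=(-1.4348, -0.5009, 1.0771)
step 6: x0=(1.1620, 1.2065, 0.8353) x1=(-1.4615, -0.5009, 1.0825)
step 7: x0=(1.1386, 1.2240, 0.8145) x1=(-1.4881, -0.5008, 1.0880)
step 8: x0=(1.1152, 1.2415, 0.7938) x1=(-1.5146, -0.5007, 1.0933)
step 9: x0=(1.0917, 1.2589, 0.7730) x1=(-1.5411, -0.5005, 1.0987)
step 10: x0=(1.0681, 1.2762, 0.7523) x1=(-1.5674, -0.5003, 1.1041)
step 11: x0=(1.0445, 1.2935, 0.7316) x1=(-1.5937, -0.5000, 1.1095)
step 12: x0=(1.0207, 1.3108, 0.7109) x1=(-1.6199, -0.4997, 1.1148)
step 13: x0=(0.9969, 1.3280, 0.6902) x1=(-1.6460, -0.4993, 1.1201)
step 14: x0=(0.9729, 1.3451, 0.6695) x1=(-1.6720, -0.4988, 1.1255)
step 15: x0=(0.9489, 1.3622, 0.6488) x1=(-1.6979, -0.4983, 1.1308)
step 16: x0=(0.9248, 1.3792, 0.6282) x1=(-1.7238, -0.4977, 1.1361)
step 17: x0=(0.9007, 1.3962, 0.6076) x1=(-1.7496, -0.4971, 1.1413)
step 18: x0=(0.8764, 1.4131, 0.5869) x1=(-1.7753, -0.4964, 1.1466)
step 19: x0=(0.8521, 1.4299, 0.5663) x1=(-1.8009, -0.4957, 1.1519)
step 20: x0=(0.8277, 1.4467, 0.5458) x1=(-1.8264, -0.4949, 1.1571)
step 21: x0=(0.8032, 1.4634, 0.5252) x1=(-1.8519, -0.4941, 1.1623)
step 22: x0=(0.7787, 1.4801, 0.5046) x1=(-1.8773, -0.4932, 1.1675)
step 23: x0=(0.7540, 1.4968, 0.4841) x1=(-1.9026, -0.4923, 1.1727)
step 24: x0=(0.7293, 1.5133, 0.4636) x1=(-1.9279, -0.4913, 1.1778)
step 25: x0=(0.7046, 1.5299, 0.4431) x1=(-1.9531, -0.4902, 1.1830)
step 26: x0=(0.6797, 1.5463, 0.4226) x1=(-1.9782, -0.4891, 1.1881)
step 27: x0=(0.6548, 1.5627, 0.4022) x1=(-2.0033, -0.4879, 1.1932)
step 28: x0=(0.6298, 1.5791, 0.3817) x1=(-2.0283, -0.4867, 1.1983)
step 29: x0=(0.6048, 1.5954, 0.3613) x1=(-2.0532, -0.4855, 1.2033)
step 30: x0=(0.5797, 1.6117, 0.3409) x1=(-2.0780, -0.4841, 1.2084)
step 31: x0=(0.5545, 1.6279, 0.3205) x1=(-2.1028, -0.4828, 1.2134)
step 32: x0=(0.5293, 1.6440, 0.3002) x1=(-2.1275, -0.4814, 1.2184)
step 33: x0=(0.5039, 1.6601, 0.2799) x1=(-2.1522, -0.4799, 1.2234)
step 34: x0=(0.4786, 1.6761, 0.2596) x1=(-2.1768, -0.4784, 1.2283)
step 35: x0=(0.4531, 1.6921, 0.2393) x1=(-2.2013, -0.4768, 1.2333)
step 36: x0=(0.4276, 1.7081, 0.2190) x1=(-2.2258, -0.4752, 1.2382)
step 37: x0=(0.4021, 1.7240, 0.1988) x1=(-2.2502, -0.4735, 1.2431)
step 38: x0=(0.3765, 1.7398, 0.1786) x1=(-2.2746, -0.4718, 1.2479)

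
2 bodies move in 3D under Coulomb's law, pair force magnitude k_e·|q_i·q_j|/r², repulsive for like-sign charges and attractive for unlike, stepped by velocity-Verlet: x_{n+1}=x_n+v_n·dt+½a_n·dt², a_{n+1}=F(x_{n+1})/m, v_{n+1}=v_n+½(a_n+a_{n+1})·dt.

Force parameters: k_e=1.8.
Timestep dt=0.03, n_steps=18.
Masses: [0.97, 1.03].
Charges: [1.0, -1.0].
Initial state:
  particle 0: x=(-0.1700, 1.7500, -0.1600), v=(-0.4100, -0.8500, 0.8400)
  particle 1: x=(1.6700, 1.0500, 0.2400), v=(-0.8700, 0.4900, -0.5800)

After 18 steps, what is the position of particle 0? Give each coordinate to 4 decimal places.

(-0.3110, 1.2717, 0.2983)

step 0: x0=(-0.1700, 1.7500, -0.1600) x1=(1.6700, 1.0500, 0.2400)
step 1: x0=(-0.1821, 1.7244, -0.1348) x1=(1.6437, 1.0648, 0.2226)
step 2: x0=(-0.1938, 1.6987, -0.1094) x1=(1.6171, 1.0797, 0.2050)
step 3: x0=(-0.2051, 1.6729, -0.0840) x1=(1.5900, 1.0947, 0.1875)
step 4: x0=(-0.2160, 1.6469, -0.0586) x1=(1.5626, 1.1099, 0.1698)
step 5: x0=(-0.2264, 1.6207, -0.0331) x1=(1.5347, 1.1252, 0.1521)
step 6: x0=(-0.2363, 1.5945, -0.0075) x1=(1.5064, 1.1406, 0.1344)
step 7: x0=(-0.2458, 1.5681, 0.0181) x1=(1.4776, 1.1561, 0.1166)
step 8: x0=(-0.2547, 1.5415, 0.0437) x1=(1.4483, 1.1718, 0.0988)
step 9: x0=(-0.2631, 1.5149, 0.0694) x1=(1.4185, 1.1876, 0.0810)
step 10: x0=(-0.2710, 1.4882, 0.0950) x1=(1.3882, 1.2034, 0.0631)
step 11: x0=(-0.2782, 1.4613, 0.1207) x1=(1.3574, 1.2194, 0.0453)
step 12: x0=(-0.2849, 1.4344, 0.1463) x1=(1.3260, 1.2354, 0.0275)
step 13: x0=(-0.2909, 1.4074, 0.1719) x1=(1.2940, 1.2516, 0.0098)
step 14: x0=(-0.2963, 1.3803, 0.1974) x1=(1.2613, 1.2678, -0.0079)
step 15: x0=(-0.3010, 1.3532, 0.2228) x1=(1.2281, 1.2840, -0.0255)
step 16: x0=(-0.3050, 1.3260, 0.2481) x1=(1.1942, 1.3002, -0.0430)
step 17: x0=(-0.3084, 1.2989, 0.2733) x1=(1.1597, 1.3165, -0.0604)
step 18: x0=(-0.3110, 1.2717, 0.2983) x1=(1.1245, 1.3328, -0.0776)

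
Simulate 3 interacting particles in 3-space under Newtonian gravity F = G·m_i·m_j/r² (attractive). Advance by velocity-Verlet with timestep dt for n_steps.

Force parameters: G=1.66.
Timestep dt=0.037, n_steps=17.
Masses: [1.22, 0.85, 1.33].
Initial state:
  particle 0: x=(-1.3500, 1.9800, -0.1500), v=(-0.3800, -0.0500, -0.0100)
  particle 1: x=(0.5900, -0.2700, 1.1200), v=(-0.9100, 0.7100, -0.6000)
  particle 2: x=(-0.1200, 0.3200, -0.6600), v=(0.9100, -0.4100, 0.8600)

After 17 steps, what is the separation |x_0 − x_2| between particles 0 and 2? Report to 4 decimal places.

2.6221

step 0: x0=(-1.3500, 1.9800, -0.1500) x1=(0.5900, -0.2700, 1.1200) x2=(-0.1200, 0.3200, -0.6600)
step 1: x0=(-1.3638, 1.9778, -0.1504) x1=(0.5561, -0.2435, 1.0974) x2=(-0.0864, 0.3050, -0.6279)
step 2: x0=(-1.3771, 1.9750, -0.1509) x1=(0.5218, -0.2166, 1.0740) x2=(-0.0530, 0.2903, -0.5952)
step 3: x0=(-1.3899, 1.9716, -0.1514) x1=(0.4870, -0.1893, 1.0496) x2=(-0.0198, 0.2759, -0.5618)
step 4: x0=(-1.4023, 1.9675, -0.1520) x1=(0.4518, -0.1615, 1.0243) x2=(0.0133, 0.2618, -0.5278)
step 5: x0=(-1.4141, 1.9629, -0.1526) x1=(0.4161, -0.1332, 0.9978) x2=(0.0462, 0.2479, -0.4930)
step 6: x0=(-1.4254, 1.9577, -0.1532) x1=(0.3799, -0.1044, 0.9700) x2=(0.0789, 0.2342, -0.4575)
step 7: x0=(-1.4362, 1.9519, -0.1538) x1=(0.3433, -0.0751, 0.9409) x2=(0.1115, 0.2207, -0.4210)
step 8: x0=(-1.4465, 1.9455, -0.1543) x1=(0.3062, -0.0453, 0.9101) x2=(0.1439, 0.2074, -0.3836)
step 9: x0=(-1.4563, 1.9386, -0.1549) x1=(0.2688, -0.0148, 0.8776) x2=(0.1761, 0.1942, -0.3450)
step 10: x0=(-1.4655, 1.9311, -0.1554) x1=(0.2309, 0.0162, 0.8430) x2=(0.2080, 0.1812, -0.3051)
step 11: x0=(-1.4743, 1.9231, -0.1558) x1=(0.1928, 0.0477, 0.8061) x2=(0.2397, 0.1683, -0.2639)
step 12: x0=(-1.4826, 1.9145, -0.1561) x1=(0.1545, 0.0798, 0.7664) x2=(0.2710, 0.1556, -0.2209)
step 13: x0=(-1.4903, 1.9054, -0.1564) x1=(0.1164, 0.1125, 0.7236) x2=(0.3017, 0.1430, -0.1760)
step 14: x0=(-1.4975, 1.8957, -0.1566) x1=(0.0787, 0.1455, 0.6772) x2=(0.3317, 0.1307, -0.1289)
step 15: x0=(-1.5042, 1.8855, -0.1566) x1=(0.0420, 0.1788, 0.6265) x2=(0.3605, 0.1187, -0.0792)
step 16: x0=(-1.5103, 1.8747, -0.1565) x1=(0.0070, 0.2121, 0.5712) x2=(0.3877, 0.1072, -0.0266)
step 17: x0=(-1.5159, 1.8634, -0.1564) x1=(-0.0251, 0.2448, 0.5108) x2=(0.4126, 0.0966, 0.0292)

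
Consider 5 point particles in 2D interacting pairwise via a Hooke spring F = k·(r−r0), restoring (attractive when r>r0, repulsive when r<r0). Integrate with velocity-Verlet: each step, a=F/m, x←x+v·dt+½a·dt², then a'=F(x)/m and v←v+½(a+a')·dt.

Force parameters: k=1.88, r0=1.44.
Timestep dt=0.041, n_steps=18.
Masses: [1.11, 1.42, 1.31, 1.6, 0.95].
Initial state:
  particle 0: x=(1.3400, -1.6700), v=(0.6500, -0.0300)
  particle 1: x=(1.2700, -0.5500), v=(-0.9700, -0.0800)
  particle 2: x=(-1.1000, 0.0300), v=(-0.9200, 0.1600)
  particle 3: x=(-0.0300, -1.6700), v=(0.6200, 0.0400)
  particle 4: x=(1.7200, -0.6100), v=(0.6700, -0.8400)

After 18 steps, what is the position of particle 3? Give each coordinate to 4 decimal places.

(0.3972, -1.4613)

step 0: x0=(1.3400, -1.6700) x1=(1.2700, -0.5500) x2=(-1.1000, 0.0300) x3=(-0.0300, -1.6700) x4=(1.7200, -0.6100)
step 1: x0=(1.3648, -1.6709) x1=(1.2278, -0.5527) x2=(-1.1330, 0.0342) x3=(-0.0042, -1.6674) x4=(1.7461, -0.6442)
step 2: x0=(1.3859, -1.6710) x1=(1.1810, -0.5542) x2=(-1.1561, 0.0337) x3=(0.0221, -1.6629) x4=(1.7689, -0.6776)
step 3: x0=(1.4032, -1.6704) x1=(1.1299, -0.5543) x2=(-1.1691, 0.0283) x3=(0.0487, -1.6567) x4=(1.7882, -0.7101)
step 4: x0=(1.4165, -1.6691) x1=(1.0748, -0.5531) x2=(-1.1720, 0.0180) x3=(0.0755, -1.6487) x4=(1.8037, -0.7415)
step 5: x0=(1.4259, -1.6671) x1=(1.0161, -0.5505) x2=(-1.1648, 0.0027) x3=(0.1024, -1.6392) x4=(1.8153, -0.7717)
step 6: x0=(1.4315, -1.6645) x1=(0.9542, -0.5466) x2=(-1.1476, -0.0174) x3=(0.1290, -1.6283) x4=(1.8226, -0.8003)
step 7: x0=(1.4332, -1.6612) x1=(0.8895, -0.5413) x2=(-1.1206, -0.0422) x3=(0.1553, -1.6162) x4=(1.8258, -0.8271)
step 8: x0=(1.4312, -1.6575) x1=(0.8224, -0.5347) x2=(-1.0844, -0.0715) x3=(0.1812, -1.6031) x4=(1.8248, -0.8521)
step 9: x0=(1.4256, -1.6532) x1=(0.7534, -0.5269) x2=(-1.0392, -0.1050) x3=(0.2064, -1.5891) x4=(1.8197, -0.8750)
step 10: x0=(1.4165, -1.6484) x1=(0.6830, -0.5180) x2=(-0.9858, -0.1426) x3=(0.2310, -1.5746) x4=(1.8106, -0.8956)
step 11: x0=(1.4042, -1.6433) x1=(0.6116, -0.5079) x2=(-0.9248, -0.1838) x3=(0.2547, -1.5596) x4=(1.7976, -0.9139)
step 12: x0=(1.3887, -1.6380) x1=(0.5397, -0.4969) x2=(-0.8571, -0.2282) x3=(0.2777, -1.5445) x4=(1.7810, -0.9297)
step 13: x0=(1.3705, -1.6325) x1=(0.4677, -0.4850) x2=(-0.7834, -0.2756) x3=(0.2998, -1.5294) x4=(1.7612, -0.9429)
step 14: x0=(1.3496, -1.6269) x1=(0.3962, -0.4723) x2=(-0.7048, -0.3255) x3=(0.3210, -1.5146) x4=(1.7383, -0.9535)
step 15: x0=(1.3265, -1.6215) x1=(0.3255, -0.4589) x2=(-0.6222, -0.3774) x3=(0.3413, -1.5003) x4=(1.7129, -0.9614)
step 16: x0=(1.3013, -1.6164) x1=(0.2560, -0.4449) x2=(-0.5367, -0.4310) x3=(0.3608, -1.4865) x4=(1.6852, -0.9666)
step 17: x0=(1.2746, -1.6117) x1=(0.1883, -0.4304) x2=(-0.4493, -0.4859) x3=(0.3794, -1.4735) x4=(1.6558, -0.9691)
step 18: x0=(1.2465, -1.6077) x1=(0.1227, -0.4152) x2=(-0.3611, -0.5419) x3=(0.3972, -1.4613) x4=(1.6250, -0.9688)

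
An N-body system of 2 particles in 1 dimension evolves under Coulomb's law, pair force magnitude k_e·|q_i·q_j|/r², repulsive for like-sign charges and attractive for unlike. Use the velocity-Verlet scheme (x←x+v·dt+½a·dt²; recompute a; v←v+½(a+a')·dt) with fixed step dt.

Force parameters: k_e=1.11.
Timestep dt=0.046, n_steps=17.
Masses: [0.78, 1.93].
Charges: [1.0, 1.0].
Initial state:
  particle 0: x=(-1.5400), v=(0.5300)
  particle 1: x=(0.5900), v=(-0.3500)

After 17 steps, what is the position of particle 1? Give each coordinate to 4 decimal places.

(0.3644)

step 0: x0=(-1.5400) x1=(0.5900)
step 1: x0=(-1.5160) x1=(0.5740)
step 2: x0=(-1.4926) x1=(0.5583)
step 3: x0=(-1.4700) x1=(0.5429)
step 4: x0=(-1.4481) x1=(0.5279)
step 5: x0=(-1.4269) x1=(0.5131)
step 6: x0=(-1.4066) x1=(0.4986)
step 7: x0=(-1.3871) x1=(0.4845)
step 8: x0=(-1.3685) x1=(0.4707)
step 9: x0=(-1.3507) x1=(0.4573)
step 10: x0=(-1.3339) x1=(0.4442)
step 11: x0=(-1.3180) x1=(0.4316)
step 12: x0=(-1.3031) x1=(0.4193)
step 13: x0=(-1.2892) x1=(0.4074)
step 14: x0=(-1.2764) x1=(0.3960)
step 15: x0=(-1.2647) x1=(0.3850)
step 16: x0=(-1.2540) x1=(0.3745)
step 17: x0=(-1.2445) x1=(0.3644)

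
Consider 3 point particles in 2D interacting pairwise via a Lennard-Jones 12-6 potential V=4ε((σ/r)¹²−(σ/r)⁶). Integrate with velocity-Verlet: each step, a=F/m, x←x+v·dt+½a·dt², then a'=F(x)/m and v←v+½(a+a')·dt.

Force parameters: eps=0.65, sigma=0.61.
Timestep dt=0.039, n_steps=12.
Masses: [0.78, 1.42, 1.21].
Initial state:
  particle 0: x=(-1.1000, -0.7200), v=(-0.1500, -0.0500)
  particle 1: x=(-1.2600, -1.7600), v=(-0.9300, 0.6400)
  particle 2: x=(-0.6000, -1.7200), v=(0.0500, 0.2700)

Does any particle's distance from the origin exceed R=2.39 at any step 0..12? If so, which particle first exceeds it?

no

step 0: x0=(-1.1000, -0.7200) x1=(-1.2600, -1.7600) x2=(-0.6000, -1.7200)
step 1: x0=(-1.1058, -0.7228) x1=(-1.2980, -1.7349) x2=(-0.5960, -1.7091)
step 2: x0=(-1.1114, -0.7273) x1=(-1.3345, -1.7091) x2=(-0.5940, -1.6979)
step 3: x0=(-1.1170, -0.7338) x1=(-1.3682, -1.6825) x2=(-0.5952, -1.6864)
step 4: x0=(-1.1227, -0.7426) x1=(-1.3989, -1.6551) x2=(-0.5999, -1.6743)
step 5: x0=(-1.1284, -0.7539) x1=(-1.4268, -1.6268) x2=(-0.6078, -1.6616)
step 6: x0=(-1.1343, -0.7684) x1=(-1.4521, -1.5974) x2=(-0.6188, -1.6483)
step 7: x0=(-1.1406, -0.7866) x1=(-1.4747, -1.5666) x2=(-0.6326, -1.6341)
step 8: x0=(-1.1476, -0.8093) x1=(-1.4944, -1.5342) x2=(-0.6493, -1.6189)
step 9: x0=(-1.1555, -0.8378) x1=(-1.5112, -1.4998) x2=(-0.6689, -1.6024)
step 10: x0=(-1.1643, -0.8728) x1=(-1.5248, -1.4632) x2=(-0.6917, -1.5842)
step 11: x0=(-1.1719, -0.9117) x1=(-1.5359, -1.4263) x2=(-0.7180, -1.5638)
step 12: x0=(-1.1622, -0.9336) x1=(-1.5530, -1.4012) x2=(-0.7487, -1.5406)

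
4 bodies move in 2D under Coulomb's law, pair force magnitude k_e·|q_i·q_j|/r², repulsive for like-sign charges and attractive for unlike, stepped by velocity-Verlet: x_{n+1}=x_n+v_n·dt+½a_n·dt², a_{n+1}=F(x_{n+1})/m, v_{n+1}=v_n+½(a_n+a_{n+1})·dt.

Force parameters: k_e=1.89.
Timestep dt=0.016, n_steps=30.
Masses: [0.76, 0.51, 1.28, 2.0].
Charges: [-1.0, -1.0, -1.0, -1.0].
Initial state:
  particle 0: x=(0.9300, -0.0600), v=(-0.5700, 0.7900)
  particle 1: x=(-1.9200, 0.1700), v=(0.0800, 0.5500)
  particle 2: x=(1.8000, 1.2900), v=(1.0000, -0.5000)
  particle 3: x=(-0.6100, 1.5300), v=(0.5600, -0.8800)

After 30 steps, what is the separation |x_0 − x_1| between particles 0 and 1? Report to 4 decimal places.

step 0: x0=(0.9300, -0.0600) x1=(-1.9200, 0.1700) x2=(1.8000, 1.2900) x3=(-0.6100, 1.5300)
step 1: x0=(0.9209, -0.0475) x1=(-1.9189, 0.1787) x2=(1.8161, 1.2821) x3=(-0.6011, 1.5160)
step 2: x0=(0.9118, -0.0353) x1=(-1.9182, 0.1872) x2=(1.8323, 1.2742) x3=(-0.5921, 1.5020)
step 3: x0=(0.9028, -0.0235) x1=(-1.9178, 0.1955) x2=(1.8488, 1.2666) x3=(-0.5832, 1.4882)
step 4: x0=(0.8938, -0.0119) x1=(-1.9178, 0.2036) x2=(1.8654, 1.2590) x3=(-0.5744, 1.4744)
step 5: x0=(0.8848, -0.0006) x1=(-1.9182, 0.2115) x2=(1.8821, 1.2515) x3=(-0.5656, 1.4607)
step 6: x0=(0.8759, 0.0103) x1=(-1.9190, 0.2192) x2=(1.8991, 1.2442) x3=(-0.5567, 1.4471)
step 7: x0=(0.8670, 0.0209) x1=(-1.9201, 0.2267) x2=(1.9162, 1.2370) x3=(-0.5480, 1.4337)
step 8: x0=(0.8581, 0.0313) x1=(-1.9217, 0.2340) x2=(1.9335, 1.2299) x3=(-0.5392, 1.4203)
step 9: x0=(0.8492, 0.0413) x1=(-1.9237, 0.2412) x2=(1.9510, 1.2228) x3=(-0.5305, 1.4070)
step 10: x0=(0.8404, 0.0510) x1=(-1.9260, 0.2481) x2=(1.9687, 1.2160) x3=(-0.5218, 1.3938)
step 11: x0=(0.8317, 0.0605) x1=(-1.9288, 0.2548) x2=(1.9866, 1.2092) x3=(-0.5131, 1.3806)
step 12: x0=(0.8229, 0.0696) x1=(-1.9319, 0.2614) x2=(2.0046, 1.2025) x3=(-0.5045, 1.3676)
step 13: x0=(0.8142, 0.0784) x1=(-1.9355, 0.2678) x2=(2.0228, 1.1959) x3=(-0.4959, 1.3547)
step 14: x0=(0.8056, 0.0870) x1=(-1.9395, 0.2740) x2=(2.0413, 1.1894) x3=(-0.4873, 1.3419)
step 15: x0=(0.7970, 0.0952) x1=(-1.9439, 0.2800) x2=(2.0599, 1.1830) x3=(-0.4788, 1.3292)
step 16: x0=(0.7885, 0.1031) x1=(-1.9487, 0.2858) x2=(2.0786, 1.1767) x3=(-0.4703, 1.3166)
step 17: x0=(0.7800, 0.1108) x1=(-1.9540, 0.2915) x2=(2.0976, 1.1705) x3=(-0.4618, 1.3040)
step 18: x0=(0.7716, 0.1181) x1=(-1.9596, 0.2970) x2=(2.1167, 1.1643) x3=(-0.4533, 1.2916)
step 19: x0=(0.7633, 0.1252) x1=(-1.9657, 0.3024) x2=(2.1361, 1.1583) x3=(-0.4449, 1.2793)
step 20: x0=(0.7550, 0.1319) x1=(-1.9722, 0.3076) x2=(2.1556, 1.1523) x3=(-0.4365, 1.2671)
step 21: x0=(0.7468, 0.1384) x1=(-1.9792, 0.3126) x2=(2.1753, 1.1464) x3=(-0.4282, 1.2550)
step 22: x0=(0.7388, 0.1446) x1=(-1.9865, 0.3175) x2=(2.1951, 1.1406) x3=(-0.4199, 1.2429)
step 23: x0=(0.7308, 0.1505) x1=(-1.9943, 0.3222) x2=(2.2152, 1.1348) x3=(-0.4117, 1.2310)
step 24: x0=(0.7229, 0.1561) x1=(-2.0025, 0.3268) x2=(2.2354, 1.1291) x3=(-0.4034, 1.2192)
step 25: x0=(0.7151, 0.1614) x1=(-2.0111, 0.3312) x2=(2.2558, 1.1235) x3=(-0.3953, 1.2075)
step 26: x0=(0.7075, 0.1664) x1=(-2.0202, 0.3355) x2=(2.2763, 1.1179) x3=(-0.3872, 1.1959)
step 27: x0=(0.7000, 0.1711) x1=(-2.0297, 0.3397) x2=(2.2970, 1.1124) x3=(-0.3791, 1.1844)
step 28: x0=(0.6926, 0.1755) x1=(-2.0396, 0.3438) x2=(2.3179, 1.1070) x3=(-0.3711, 1.1731)
step 29: x0=(0.6853, 0.1796) x1=(-2.0499, 0.3477) x2=(2.3390, 1.1016) x3=(-0.3631, 1.1618)
step 30: x0=(0.6783, 0.1834) x1=(-2.0606, 0.3515) x2=(2.3602, 1.0963) x3=(-0.3552, 1.1506)

2.7440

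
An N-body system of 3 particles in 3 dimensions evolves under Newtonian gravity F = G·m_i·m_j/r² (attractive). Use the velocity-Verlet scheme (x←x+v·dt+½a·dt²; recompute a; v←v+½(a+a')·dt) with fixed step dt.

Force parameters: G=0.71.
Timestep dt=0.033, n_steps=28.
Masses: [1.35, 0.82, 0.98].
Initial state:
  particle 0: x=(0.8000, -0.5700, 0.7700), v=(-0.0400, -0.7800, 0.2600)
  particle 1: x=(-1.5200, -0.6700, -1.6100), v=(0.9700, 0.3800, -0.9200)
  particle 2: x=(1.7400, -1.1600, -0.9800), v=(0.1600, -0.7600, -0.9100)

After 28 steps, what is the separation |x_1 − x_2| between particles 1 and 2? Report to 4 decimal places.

2.9188

step 0: x0=(0.8000, -0.5700, 0.7700) x1=(-1.5200, -0.6700, -1.6100) x2=(1.7400, -1.1600, -0.9800)
step 1: x0=(0.7987, -0.5958, 0.7785) x1=(-1.4879, -0.6575, -1.6403) x2=(1.7452, -1.1850, -1.0099)
step 2: x0=(0.7974, -0.6216, 0.7868) x1=(-1.4557, -0.6449, -1.6706) x2=(1.7502, -1.2100, -1.0397)
step 3: x0=(0.7962, -0.6474, 0.7949) x1=(-1.4234, -0.6324, -1.7007) x2=(1.7551, -1.2349, -1.0692)
step 4: x0=(0.7950, -0.6733, 0.8028) x1=(-1.3909, -0.6199, -1.7308) x2=(1.7598, -1.2597, -1.0986)
step 5: x0=(0.7938, -0.6993, 0.8106) x1=(-1.3583, -0.6074, -1.7608) x2=(1.7644, -1.2845, -1.1278)
step 6: x0=(0.7927, -0.7253, 0.8182) x1=(-1.3256, -0.5950, -1.7907) x2=(1.7688, -1.3092, -1.1569)
step 7: x0=(0.7916, -0.7513, 0.8256) x1=(-1.2927, -0.5825, -1.8205) x2=(1.7731, -1.3338, -1.1858)
step 8: x0=(0.7905, -0.7773, 0.8329) x1=(-1.2598, -0.5701, -1.8502) x2=(1.7773, -1.3584, -1.2145)
step 9: x0=(0.7895, -0.8034, 0.8399) x1=(-1.2267, -0.5577, -1.8799) x2=(1.7813, -1.3829, -1.2431)
step 10: x0=(0.7884, -0.8295, 0.8469) x1=(-1.1934, -0.5453, -1.9094) x2=(1.7852, -1.4073, -1.2715)
step 11: x0=(0.7874, -0.8557, 0.8536) x1=(-1.1601, -0.5329, -1.9389) x2=(1.7889, -1.4317, -1.2998)
step 12: x0=(0.7864, -0.8818, 0.8602) x1=(-1.1266, -0.5206, -1.9683) x2=(1.7925, -1.4560, -1.3279)
step 13: x0=(0.7855, -0.9080, 0.8667) x1=(-1.0930, -0.5083, -1.9976) x2=(1.7960, -1.4803, -1.3559)
step 14: x0=(0.7845, -0.9342, 0.8730) x1=(-1.0593, -0.4961, -2.0268) x2=(1.7993, -1.5045, -1.3838)
step 15: x0=(0.7836, -0.9604, 0.8792) x1=(-1.0255, -0.4839, -2.0559) x2=(1.8025, -1.5286, -1.4115)
step 16: x0=(0.7827, -0.9867, 0.8852) x1=(-0.9915, -0.4717, -2.0849) x2=(1.8056, -1.5527, -1.4391)
step 17: x0=(0.7818, -1.0129, 0.8910) x1=(-0.9575, -0.4595, -2.1139) x2=(1.8086, -1.5767, -1.4666)
step 18: x0=(0.7809, -1.0392, 0.8968) x1=(-0.9233, -0.4474, -2.1427) x2=(1.8115, -1.6007, -1.4939)
step 19: x0=(0.7800, -1.0655, 0.9023) x1=(-0.8890, -0.4354, -2.1715) x2=(1.8142, -1.6246, -1.5212)
step 20: x0=(0.7792, -1.0918, 0.9078) x1=(-0.8546, -0.4234, -2.2001) x2=(1.8168, -1.6485, -1.5483)
step 21: x0=(0.7783, -1.1181, 0.9131) x1=(-0.8201, -0.4114, -2.2287) x2=(1.8193, -1.6723, -1.5753)
step 22: x0=(0.7775, -1.1444, 0.9183) x1=(-0.7854, -0.3995, -2.2572) x2=(1.8217, -1.6960, -1.6023)
step 23: x0=(0.7767, -1.1708, 0.9233) x1=(-0.7507, -0.3877, -2.2856) x2=(1.8240, -1.7197, -1.6291)
step 24: x0=(0.7759, -1.1971, 0.9283) x1=(-0.7158, -0.3759, -2.3139) x2=(1.8262, -1.7433, -1.6558)
step 25: x0=(0.7752, -1.2235, 0.9331) x1=(-0.6809, -0.3642, -2.3421) x2=(1.8282, -1.7669, -1.6824)
step 26: x0=(0.7744, -1.2498, 0.9377) x1=(-0.6458, -0.3525, -2.3703) x2=(1.8302, -1.7904, -1.7089)
step 27: x0=(0.7737, -1.2762, 0.9423) x1=(-0.6107, -0.3409, -2.3983) x2=(1.8320, -1.8138, -1.7353)
step 28: x0=(0.7730, -1.3025, 0.9467) x1=(-0.5754, -0.3293, -2.4263) x2=(1.8338, -1.8372, -1.7616)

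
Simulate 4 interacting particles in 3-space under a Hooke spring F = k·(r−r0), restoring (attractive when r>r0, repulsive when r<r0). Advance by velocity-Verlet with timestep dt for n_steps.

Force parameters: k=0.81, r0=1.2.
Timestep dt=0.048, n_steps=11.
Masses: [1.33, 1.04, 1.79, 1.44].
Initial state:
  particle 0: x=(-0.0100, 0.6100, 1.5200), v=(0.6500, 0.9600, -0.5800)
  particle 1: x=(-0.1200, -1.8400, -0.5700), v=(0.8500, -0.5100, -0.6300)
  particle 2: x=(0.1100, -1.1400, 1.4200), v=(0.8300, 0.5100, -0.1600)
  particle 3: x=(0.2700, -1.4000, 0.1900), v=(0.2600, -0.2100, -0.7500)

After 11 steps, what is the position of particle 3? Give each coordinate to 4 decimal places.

step 0: x0=(-0.0100, 0.6100, 1.5200) x1=(-0.1200, -1.8400, -0.5700) x2=(0.1100, -1.1400, 1.4200) x3=(0.2700, -1.4000, 0.1900)
step 1: x0=(0.0213, 0.6539, 1.4907) x1=(-0.0791, -1.8629, -0.5985) x2=(0.1498, -1.1154, 1.4119) x3=(0.2824, -1.4093, 0.1546)
step 2: x0=(0.0527, 0.6933, 1.4586) x1=(-0.0381, -1.8826, -0.6233) x2=(0.1894, -1.0906, 1.4027) x3=(0.2948, -1.4171, 0.1205)
step 3: x0=(0.0843, 0.7280, 1.4237) x1=(0.0030, -1.8989, -0.6445) x2=(0.2289, -1.0655, 1.3925) x3=(0.3072, -1.4233, 0.0877)
step 4: x0=(0.1161, 0.7579, 1.3858) x1=(0.0442, -1.9118, -0.6620) x2=(0.2682, -1.0403, 1.3812) x3=(0.3194, -1.4277, 0.0563)
step 5: x0=(0.1480, 0.7829, 1.3451) x1=(0.0855, -1.9212, -0.6759) x2=(0.3074, -1.0149, 1.3687) x3=(0.3317, -1.4304, 0.0263)
step 6: x0=(0.1800, 0.8029, 1.3016) x1=(0.1270, -1.9269, -0.6861) x2=(0.3465, -0.9894, 1.3550) x3=(0.3439, -1.4312, -0.0022)
step 7: x0=(0.2123, 0.8180, 1.2554) x1=(0.1685, -1.9291, -0.6929) x2=(0.3853, -0.9638, 1.3400) x3=(0.3561, -1.4301, -0.0291)
step 8: x0=(0.2446, 0.8280, 1.2064) x1=(0.2102, -1.9276, -0.6961) x2=(0.4240, -0.9382, 1.3238) x3=(0.3683, -1.4271, -0.0545)
step 9: x0=(0.2772, 0.8331, 1.1549) x1=(0.2519, -1.9225, -0.6960) x2=(0.4625, -0.9125, 1.3063) x3=(0.3806, -1.4222, -0.0784)
step 10: x0=(0.3098, 0.8333, 1.1008) x1=(0.2937, -1.9139, -0.6926) x2=(0.5009, -0.8868, 1.2875) x3=(0.3928, -1.4152, -0.1006)
step 11: x0=(0.3426, 0.8285, 1.0443) x1=(0.3356, -1.9018, -0.6861) x2=(0.5390, -0.8612, 1.2674) x3=(0.4051, -1.4062, -0.1213)

(0.4051, -1.4062, -0.1213)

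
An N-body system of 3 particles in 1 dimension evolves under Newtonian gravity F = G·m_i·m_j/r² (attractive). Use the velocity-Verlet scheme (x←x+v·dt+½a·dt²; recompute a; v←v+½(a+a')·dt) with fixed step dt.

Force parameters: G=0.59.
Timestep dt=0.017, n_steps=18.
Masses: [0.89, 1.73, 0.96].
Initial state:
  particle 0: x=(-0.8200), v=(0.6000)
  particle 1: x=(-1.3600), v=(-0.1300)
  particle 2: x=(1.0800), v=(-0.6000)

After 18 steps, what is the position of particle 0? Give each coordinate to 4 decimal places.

(-0.7718)

step 0: x0=(-0.8200) x1=(-1.3600) x2=(1.0800)
step 1: x0=(-0.8103) x1=(-1.3619) x2=(1.0698)
step 2: x0=(-0.8015) x1=(-1.3633) x2=(1.0594)
step 3: x0=(-0.7936) x1=(-1.3642) x2=(1.0490)
step 4: x0=(-0.7865) x1=(-1.3647) x2=(1.0385)
step 5: x0=(-0.7803) x1=(-1.3646) x2=(1.0278)
step 6: x0=(-0.7749) x1=(-1.3640) x2=(1.0171)
step 7: x0=(-0.7703) x1=(-1.3630) x2=(1.0063)
step 8: x0=(-0.7665) x1=(-1.3615) x2=(0.9954)
step 9: x0=(-0.7635) x1=(-1.3596) x2=(0.9843)
step 10: x0=(-0.7612) x1=(-1.3572) x2=(0.9732)
step 11: x0=(-0.7597) x1=(-1.3544) x2=(0.9620)
step 12: x0=(-0.7590) x1=(-1.3511) x2=(0.9506)
step 13: x0=(-0.7591) x1=(-1.3473) x2=(0.9392)
step 14: x0=(-0.7600) x1=(-1.3430) x2=(0.9276)
step 15: x0=(-0.7617) x1=(-1.3383) x2=(0.9160)
step 16: x0=(-0.7642) x1=(-1.3331) x2=(0.9042)
step 17: x0=(-0.7676) x1=(-1.3274) x2=(0.8923)
step 18: x0=(-0.7718) x1=(-1.3212) x2=(0.8803)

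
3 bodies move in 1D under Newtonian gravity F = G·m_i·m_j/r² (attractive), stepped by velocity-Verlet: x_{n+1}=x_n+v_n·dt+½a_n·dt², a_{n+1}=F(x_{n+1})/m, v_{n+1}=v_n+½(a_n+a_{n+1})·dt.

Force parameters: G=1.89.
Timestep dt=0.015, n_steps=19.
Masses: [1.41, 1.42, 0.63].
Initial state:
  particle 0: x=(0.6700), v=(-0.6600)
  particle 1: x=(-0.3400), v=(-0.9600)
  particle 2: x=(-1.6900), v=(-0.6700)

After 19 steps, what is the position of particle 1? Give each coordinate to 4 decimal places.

(-0.5343)

step 0: x0=(0.6700) x1=(-0.3400) x2=(-1.6900)
step 1: x0=(0.6598) x1=(-0.3542) x2=(-1.6998)
step 2: x0=(0.6489) x1=(-0.3679) x2=(-1.7092)
step 3: x0=(0.6374) x1=(-0.3812) x2=(-1.7182)
step 4: x0=(0.6253) x1=(-0.3941) x2=(-1.7267)
step 5: x0=(0.6126) x1=(-0.4066) x2=(-1.7347)
step 6: x0=(0.5992) x1=(-0.4186) x2=(-1.7423)
step 7: x0=(0.5852) x1=(-0.4302) x2=(-1.7495)
step 8: x0=(0.5705) x1=(-0.4414) x2=(-1.7562)
step 9: x0=(0.5553) x1=(-0.4522) x2=(-1.7624)
step 10: x0=(0.5393) x1=(-0.4625) x2=(-1.7681)
step 11: x0=(0.5228) x1=(-0.4723) x2=(-1.7734)
step 12: x0=(0.5055) x1=(-0.4818) x2=(-1.7783)
step 13: x0=(0.4876) x1=(-0.4907) x2=(-1.7826)
step 14: x0=(0.4690) x1=(-0.4992) x2=(-1.7865)
step 15: x0=(0.4497) x1=(-0.5073) x2=(-1.7899)
step 16: x0=(0.4297) x1=(-0.5148) x2=(-1.7928)
step 17: x0=(0.4090) x1=(-0.5218) x2=(-1.7952)
step 18: x0=(0.3875) x1=(-0.5283) x2=(-1.7971)
step 19: x0=(0.3652) x1=(-0.5343) x2=(-1.7986)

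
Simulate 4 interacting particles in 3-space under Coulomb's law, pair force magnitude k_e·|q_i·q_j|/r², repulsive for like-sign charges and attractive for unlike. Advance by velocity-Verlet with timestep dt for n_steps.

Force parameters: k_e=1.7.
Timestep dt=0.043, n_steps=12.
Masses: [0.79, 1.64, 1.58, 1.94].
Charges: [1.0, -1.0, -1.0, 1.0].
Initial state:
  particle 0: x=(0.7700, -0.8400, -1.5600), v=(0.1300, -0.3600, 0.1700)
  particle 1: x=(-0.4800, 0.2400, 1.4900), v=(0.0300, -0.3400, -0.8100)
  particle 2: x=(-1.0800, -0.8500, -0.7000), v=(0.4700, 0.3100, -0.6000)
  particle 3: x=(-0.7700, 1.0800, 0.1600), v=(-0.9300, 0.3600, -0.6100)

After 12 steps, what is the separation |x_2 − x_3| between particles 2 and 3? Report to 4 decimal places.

2.1505

step 0: x0=(0.7700, -0.8400, -1.5600) x1=(-0.4800, 0.2400, 1.4900) x2=(-1.0800, -0.8500, -0.7000) x3=(-0.7700, 1.0800, 0.1600)
step 1: x0=(0.7752, -0.8556, -1.5525) x1=(-0.4787, 0.2256, 1.4549) x2=(-1.0596, -0.8365, -0.7259) x3=(-0.8100, 1.0952, 0.1340)
step 2: x0=(0.7796, -0.8713, -1.5445) x1=(-0.4774, 0.2117, 1.4194) x2=(-1.0387, -0.8228, -0.7522) x3=(-0.8500, 1.1099, 0.1085)
step 3: x0=(0.7832, -0.8872, -1.5360) x1=(-0.4762, 0.1983, 1.3834) x2=(-1.0175, -0.8089, -0.7788) x3=(-0.8900, 1.1240, 0.0834)
step 4: x0=(0.7860, -0.9032, -1.5271) x1=(-0.4750, 0.1853, 1.3469) x2=(-0.9958, -0.7946, -0.8056) x3=(-0.9300, 1.1376, 0.0587)
step 5: x0=(0.7878, -0.9193, -1.5176) x1=(-0.4739, 0.1728, 1.3101) x2=(-0.9736, -0.7802, -0.8328) x3=(-0.9699, 1.1506, 0.0344)
step 6: x0=(0.7887, -0.9354, -1.5077) x1=(-0.4728, 0.1608, 1.2729) x2=(-0.9510, -0.7655, -0.8604) x3=(-1.0097, 1.1630, 0.0105)
step 7: x0=(0.7886, -0.9516, -1.4972) x1=(-0.4718, 0.1492, 1.2354) x2=(-0.9280, -0.7506, -0.8882) x3=(-1.0495, 1.1749, -0.0130)
step 8: x0=(0.7874, -0.9678, -1.4861) x1=(-0.4709, 0.1381, 1.1976) x2=(-0.9045, -0.7355, -0.9164) x3=(-1.0891, 1.1863, -0.0363)
step 9: x0=(0.7852, -0.9840, -1.4745) x1=(-0.4700, 0.1275, 1.1594) x2=(-0.8805, -0.7202, -0.9450) x3=(-1.1286, 1.1971, -0.0592)
step 10: x0=(0.7818, -1.0000, -1.4624) x1=(-0.4693, 0.1173, 1.1210) x2=(-0.8561, -0.7048, -0.9739) x3=(-1.1679, 1.2074, -0.0819)
step 11: x0=(0.7773, -1.0160, -1.4497) x1=(-0.4686, 0.1075, 1.0823) x2=(-0.8311, -0.6892, -1.0031) x3=(-1.2071, 1.2171, -0.1043)
step 12: x0=(0.7715, -1.0318, -1.4364) x1=(-0.4681, 0.0982, 1.0435) x2=(-0.8057, -0.6735, -1.0327) x3=(-1.2461, 1.2263, -0.1264)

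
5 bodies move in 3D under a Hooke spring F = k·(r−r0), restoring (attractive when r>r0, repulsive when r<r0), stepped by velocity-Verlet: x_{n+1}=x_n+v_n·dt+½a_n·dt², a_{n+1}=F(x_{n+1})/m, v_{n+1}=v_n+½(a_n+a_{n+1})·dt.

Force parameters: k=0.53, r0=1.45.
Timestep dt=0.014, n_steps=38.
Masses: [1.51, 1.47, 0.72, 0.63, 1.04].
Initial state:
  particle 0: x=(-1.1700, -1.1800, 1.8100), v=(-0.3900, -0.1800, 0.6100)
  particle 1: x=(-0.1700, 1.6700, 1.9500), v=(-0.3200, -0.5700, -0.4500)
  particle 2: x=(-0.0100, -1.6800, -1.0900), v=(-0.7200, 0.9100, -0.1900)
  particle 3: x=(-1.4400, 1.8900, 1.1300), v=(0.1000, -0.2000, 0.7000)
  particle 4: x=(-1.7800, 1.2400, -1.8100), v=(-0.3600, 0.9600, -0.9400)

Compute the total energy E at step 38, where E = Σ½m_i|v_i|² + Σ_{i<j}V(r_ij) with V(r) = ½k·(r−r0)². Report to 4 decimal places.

step 0: x0=(-1.1700, -1.1800, 1.8100) x1=(-0.1700, 1.6700, 1.9500) x2=(-0.0100, -1.6800, -1.0900) x3=(-1.4400, 1.8900, 1.1300) x4=(-1.7800, 1.2400, -1.8100)
step 1: x0=(-1.1754, -1.1824, 1.8184) x1=(-0.1745, 1.6619, 1.9435) x2=(-0.0203, -1.6668, -1.0923) x3=(-1.4385, 1.8868, 1.1396) x4=(-1.7849, 1.2533, -1.8228)
step 2: x0=(-1.1808, -1.1844, 1.8265) x1=(-0.1792, 1.6535, 1.9367) x2=(-0.0309, -1.6526, -1.0940) x3=(-1.4369, 1.8829, 1.1487) x4=(-1.7895, 1.2663, -1.8350)
step 3: x0=(-1.1862, -1.1862, 1.8343) x1=(-0.1839, 1.6448, 1.9296) x2=(-0.0420, -1.6375, -1.0949) x3=(-1.4351, 1.8783, 1.1574) x4=(-1.7939, 1.2791, -1.8464)
step 4: x0=(-1.1915, -1.1876, 1.8418) x1=(-0.1888, 1.6358, 1.9222) x2=(-0.0534, -1.6214, -1.0952) x3=(-1.4331, 1.8730, 1.1657) x4=(-1.7980, 1.2916, -1.8571)
step 5: x0=(-1.1968, -1.1887, 1.8490) x1=(-0.1937, 1.6266, 1.9144) x2=(-0.0653, -1.6044, -1.0948) x3=(-1.4310, 1.8670, 1.1735) x4=(-1.8019, 1.3037, -1.8672)
step 6: x0=(-1.2020, -1.1895, 1.8558) x1=(-0.1988, 1.6171, 1.9064) x2=(-0.0775, -1.5865, -1.0937) x3=(-1.4288, 1.8603, 1.1808) x4=(-1.8054, 1.3156, -1.8765)
step 7: x0=(-1.2072, -1.1900, 1.8624) x1=(-0.2040, 1.6073, 1.8980) x2=(-0.0901, -1.5677, -1.0920) x3=(-1.4264, 1.8528, 1.1877) x4=(-1.8088, 1.3273, -1.8852)
step 8: x0=(-1.2124, -1.1902, 1.8687) x1=(-0.2092, 1.5973, 1.8893) x2=(-0.1030, -1.5479, -1.0896) x3=(-1.4239, 1.8447, 1.1941) x4=(-1.8118, 1.3386, -1.8931)
step 9: x0=(-1.2175, -1.1900, 1.8746) x1=(-0.2146, 1.5870, 1.8803) x2=(-0.1163, -1.5273, -1.0865) x3=(-1.4213, 1.8359, 1.2001) x4=(-1.8146, 1.3496, -1.9003)
step 10: x0=(-1.2226, -1.1896, 1.8803) x1=(-0.2201, 1.5764, 1.8709) x2=(-0.1300, -1.5058, -1.0827) x3=(-1.4186, 1.8264, 1.2056) x4=(-1.8171, 1.3603, -1.9068)
step 11: x0=(-1.2276, -1.1888, 1.8856) x1=(-0.2257, 1.5656, 1.8613) x2=(-0.1440, -1.4834, -1.0783) x3=(-1.4157, 1.8163, 1.2106) x4=(-1.8194, 1.3707, -1.9126)
step 12: x0=(-1.2326, -1.1877, 1.8906) x1=(-0.2313, 1.5546, 1.8514) x2=(-0.1584, -1.4601, -1.0732) x3=(-1.4128, 1.8055, 1.2151) x4=(-1.8213, 1.3809, -1.9176)
step 13: x0=(-1.2375, -1.1863, 1.8953) x1=(-0.2371, 1.5433, 1.8411) x2=(-0.1732, -1.4360, -1.0675) x3=(-1.4097, 1.7940, 1.2192) x4=(-1.8231, 1.3907, -1.9219)
step 14: x0=(-1.2424, -1.1846, 1.8997) x1=(-0.2430, 1.5317, 1.8306) x2=(-0.1882, -1.4110, -1.0611) x3=(-1.4065, 1.7819, 1.2228) x4=(-1.8246, 1.4002, -1.9255)
step 15: x0=(-1.2473, -1.1826, 1.9037) x1=(-0.2490, 1.5199, 1.8197) x2=(-0.2037, -1.3853, -1.0541) x3=(-1.4033, 1.7692, 1.2259) x4=(-1.8258, 1.4094, -1.9284)
step 16: x0=(-1.2521, -1.1803, 1.9075) x1=(-0.2550, 1.5079, 1.8086) x2=(-0.2194, -1.3587, -1.0464) x3=(-1.4000, 1.7559, 1.2285) x4=(-1.8267, 1.4183, -1.9306)
step 17: x0=(-1.2569, -1.1776, 1.9109) x1=(-0.2612, 1.4957, 1.7971) x2=(-0.2355, -1.3313, -1.0382) x3=(-1.3965, 1.7419, 1.2307) x4=(-1.8274, 1.4269, -1.9320)
step 18: x0=(-1.2617, -1.1746, 1.9140) x1=(-0.2675, 1.4832, 1.7854) x2=(-0.2518, -1.3032, -1.0292) x3=(-1.3931, 1.7274, 1.2323) x4=(-1.8279, 1.4351, -1.9327)
step 19: x0=(-1.2664, -1.1714, 1.9168) x1=(-0.2738, 1.4705, 1.7734) x2=(-0.2685, -1.2743, -1.0197) x3=(-1.3895, 1.7123, 1.2335) x4=(-1.8281, 1.4431, -1.9327)
step 20: x0=(-1.2711, -1.1678, 1.9192) x1=(-0.2803, 1.4576, 1.7611) x2=(-0.2855, -1.2446, -1.0096) x3=(-1.3859, 1.6966, 1.2343) x4=(-1.8280, 1.4507, -1.9319)
step 21: x0=(-1.2757, -1.1639, 1.9214) x1=(-0.2868, 1.4445, 1.7486) x2=(-0.3028, -1.2142, -0.9988) x3=(-1.3822, 1.6804, 1.2345) x4=(-1.8277, 1.4580, -1.9304)
step 22: x0=(-1.2803, -1.1597, 1.9232) x1=(-0.2934, 1.4311, 1.7357) x2=(-0.3204, -1.1832, -0.9875) x3=(-1.3785, 1.6636, 1.2343) x4=(-1.8272, 1.4650, -1.9282)
step 23: x0=(-1.2849, -1.1551, 1.9247) x1=(-0.3001, 1.4176, 1.7226) x2=(-0.3383, -1.1514, -0.9755) x3=(-1.3748, 1.6462, 1.2336) x4=(-1.8264, 1.4717, -1.9253)
step 24: x0=(-1.2894, -1.1503, 1.9259) x1=(-0.3069, 1.4039, 1.7093) x2=(-0.3564, -1.1189, -0.9630) x3=(-1.3710, 1.6284, 1.2324) x4=(-1.8254, 1.4781, -1.9216)
step 25: x0=(-1.2939, -1.1452, 1.9268) x1=(-0.3138, 1.3900, 1.6956) x2=(-0.3748, -1.0858, -0.9500) x3=(-1.3672, 1.6100, 1.2308) x4=(-1.8242, 1.4842, -1.9173)
step 26: x0=(-1.2983, -1.1398, 1.9273) x1=(-0.3208, 1.3758, 1.6817) x2=(-0.3935, -1.0520, -0.9363) x3=(-1.3633, 1.5912, 1.2287) x4=(-1.8227, 1.4899, -1.9122)
step 27: x0=(-1.3027, -1.1341, 1.9276) x1=(-0.3279, 1.3615, 1.6676) x2=(-0.4124, -1.0176, -0.9221) x3=(-1.3595, 1.5719, 1.2262) x4=(-1.8209, 1.4953, -1.9064)
step 28: x0=(-1.3071, -1.1280, 1.9275) x1=(-0.3350, 1.3471, 1.6532) x2=(-0.4316, -0.9826, -0.9074) x3=(-1.3556, 1.5521, 1.2232) x4=(-1.8190, 1.5004, -1.8999)
step 29: x0=(-1.3114, -1.1217, 1.9271) x1=(-0.3422, 1.3324, 1.6386) x2=(-0.4510, -0.9471, -0.8922) x3=(-1.3518, 1.5319, 1.2198) x4=(-1.8168, 1.5052, -1.8927)
step 30: x0=(-1.3157, -1.1151, 1.9264) x1=(-0.3495, 1.3176, 1.6237) x2=(-0.4706, -0.9109, -0.8764) x3=(-1.3479, 1.5112, 1.2159) x4=(-1.8144, 1.5097, -1.8848)
step 31: x0=(-1.3200, -1.1082, 1.9254) x1=(-0.3569, 1.3026, 1.6086) x2=(-0.4905, -0.8743, -0.8602) x3=(-1.3441, 1.4901, 1.2116) x4=(-1.8118, 1.5138, -1.8762)
step 32: x0=(-1.3242, -1.1010, 1.9241) x1=(-0.3644, 1.2875, 1.5932) x2=(-0.5106, -0.8371, -0.8434) x3=(-1.3402, 1.4687, 1.2068) x4=(-1.8090, 1.5177, -1.8669)
step 33: x0=(-1.3284, -1.0936, 1.9224) x1=(-0.3719, 1.2722, 1.5777) x2=(-0.5308, -0.7994, -0.8261) x3=(-1.3364, 1.4468, 1.2017) x4=(-1.8060, 1.5212, -1.8569)
step 34: x0=(-1.3326, -1.0858, 1.9205) x1=(-0.3795, 1.2568, 1.5619) x2=(-0.5513, -0.7612, -0.8084) x3=(-1.3327, 1.4246, 1.1961) x4=(-1.8027, 1.5244, -1.8462)
step 35: x0=(-1.3367, -1.0778, 1.9183) x1=(-0.3871, 1.2412, 1.5459) x2=(-0.5720, -0.7226, -0.7903) x3=(-1.3289, 1.4020, 1.1901) x4=(-1.7993, 1.5273, -1.8349)
step 36: x0=(-1.3408, -1.0694, 1.9157) x1=(-0.3949, 1.2255, 1.5297) x2=(-0.5928, -0.6835, -0.7716) x3=(-1.3252, 1.3790, 1.1837) x4=(-1.7956, 1.5299, -1.8229)
step 37: x0=(-1.3449, -1.0609, 1.9129) x1=(-0.4027, 1.2096, 1.5133) x2=(-0.6138, -0.6440, -0.7526) x3=(-1.3216, 1.3558, 1.1769) x4=(-1.7918, 1.5322, -1.8102)
step 38: x0=(-1.3490, -1.0520, 1.9098) x1=(-0.4105, 1.1937, 1.4967) x2=(-0.6350, -0.6041, -0.7331) x3=(-1.3180, 1.3322, 1.1697) x4=(-1.7877, 1.5342, -1.7969)
step 0 velocities: v0=(-0.3900, -0.1800, 0.6100) v1=(-0.3200, -0.5700, -0.4500) v2=(-0.7200, 0.9100, -0.1900) v3=(0.1000, -0.2000, 0.7000) v4=(-0.3600, 0.9600, -0.9400)
step 0: KE=2.5571, PE=13.0294, E=15.5864
step 38 velocities: v0=(-0.2876, 0.6426, -0.2340) v1=(-0.5638, -1.1447, -1.1935) v2=(-1.5184, 2.8618, 1.4047) v3=(0.2545, -1.6930, -0.5267) v4=(0.2951, 0.1310, 0.9754)
step 38: KE=8.7075, PE=6.8780, E=15.5855

15.5855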